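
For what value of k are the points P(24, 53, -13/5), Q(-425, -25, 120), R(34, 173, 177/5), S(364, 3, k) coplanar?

-133

Normal to plane PQR: n = (-17676, 18288, -53100); plane equation n·X = 683100.
Requiring n·S = 683100: (-53100)k + (-6379200) = 683100.
So k = -133.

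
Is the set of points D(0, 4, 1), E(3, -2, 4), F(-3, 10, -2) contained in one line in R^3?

Yes

DE = (3, -6, 3), DF = (-3, 6, -3).
Each component of DF is -1 times the corresponding component of DE, so DF = -1·DE and the points are collinear.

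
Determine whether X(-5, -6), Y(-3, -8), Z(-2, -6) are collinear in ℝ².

XY = (2, -2), XZ = (3, 0).
Twice the signed area of △XYZ is (2)(0) − (-2)(3) = 6.
The area is nonzero, so the three points are not collinear.

No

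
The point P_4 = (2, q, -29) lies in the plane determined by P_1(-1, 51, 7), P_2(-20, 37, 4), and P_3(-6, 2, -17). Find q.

The plane through P_1, P_2, P_3 has equation 189x − 441y + 861z = -16653.
Substituting P_4: (-441)q + (-24591) = -16653, so q = -18.

-18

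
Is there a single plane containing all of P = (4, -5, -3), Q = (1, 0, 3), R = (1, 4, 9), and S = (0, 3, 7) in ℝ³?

A normal to the plane through P, Q, R is n = PQ × PR = (6, 18, -12).
The plane has equation n·X = -30. For S: n·S = -30.
Equal, so S lies in the plane and all four are coplanar.

Yes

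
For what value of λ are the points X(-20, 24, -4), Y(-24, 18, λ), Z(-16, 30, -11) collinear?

3

Collinearity requires XY × XZ = 0; each component is linear in λ.
The x-component gives (-6)λ + (18) = 0, so λ = 3.
The remaining components then also vanish.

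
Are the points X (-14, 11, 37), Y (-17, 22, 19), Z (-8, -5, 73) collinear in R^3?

No

XY = (-3, 11, -18), XZ = (6, -16, 36).
XY × XZ = (108, 0, -18).
The cross product is nonzero, so the points do not lie on one line.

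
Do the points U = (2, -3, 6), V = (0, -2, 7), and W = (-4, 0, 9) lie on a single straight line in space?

Yes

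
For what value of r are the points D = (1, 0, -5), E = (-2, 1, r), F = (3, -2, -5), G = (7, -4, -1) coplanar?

-9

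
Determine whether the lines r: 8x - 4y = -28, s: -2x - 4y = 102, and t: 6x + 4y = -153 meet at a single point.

Intersecting r and s: solving the 2×2 system gives (x, y) = (-13, -19).
Substitute into t: (6)(-13) + (4)(-19) = -154.
But t requires -153 ≠ -154, so the three lines have no common point.

No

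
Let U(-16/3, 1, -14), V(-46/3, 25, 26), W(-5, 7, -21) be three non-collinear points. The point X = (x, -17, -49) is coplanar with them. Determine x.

The plane through U, V, W has equation −408x − (170/3)y − 68z = 9214/3.
Substituting X: (-408)x + (12886/3) = 9214/3, so x = 3.

3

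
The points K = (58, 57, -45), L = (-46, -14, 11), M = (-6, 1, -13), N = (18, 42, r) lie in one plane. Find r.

-21

Coplanarity ⇔ det[KL; KM; KN] = 0.
Expanding, this is linear in r: (1280)r + (26880) = 0.
So r = -21.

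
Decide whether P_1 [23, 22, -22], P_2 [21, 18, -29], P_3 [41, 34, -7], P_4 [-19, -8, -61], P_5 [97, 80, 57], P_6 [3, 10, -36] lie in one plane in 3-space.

The plane through P_1, P_2, P_3 has normal n = P_1P_2 × P_1P_3 = (24, -96, 48) and equation n·P = -2616.
Checking the remaining points: n·P_4 = -2616, n·P_5 = -2616, n·P_6 = -2616.
All equal -2616, so all 6 points lie in one plane.

Yes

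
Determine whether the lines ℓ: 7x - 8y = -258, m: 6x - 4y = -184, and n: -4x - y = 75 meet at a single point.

Intersecting ℓ and m: solving the 2×2 system gives (x, y) = (-22, 13).
Substitute into n: (-4)(-22) + (-1)(13) = 75.
This equals 75, so (-22, 13) lies on all three lines and they are concurrent.

Yes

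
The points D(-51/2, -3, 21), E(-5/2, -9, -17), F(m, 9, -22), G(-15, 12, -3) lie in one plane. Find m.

-7/2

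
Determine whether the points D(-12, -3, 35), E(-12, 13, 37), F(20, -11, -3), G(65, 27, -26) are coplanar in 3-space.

No

A normal to the plane through D, E, F is n = DE × DF = (-592, 64, -512).
The plane has equation n·P = -11008. For G: n·G = -23440.
-23440 ≠ -11008, so G is off the plane.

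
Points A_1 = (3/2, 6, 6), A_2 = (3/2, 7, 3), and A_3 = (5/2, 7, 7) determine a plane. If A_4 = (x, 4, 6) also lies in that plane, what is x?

The plane through A_1, A_2, A_3 has equation 4x − 3y − 1z = -18.
Substituting A_4: (4)x + (-18) = -18, so x = 0.

0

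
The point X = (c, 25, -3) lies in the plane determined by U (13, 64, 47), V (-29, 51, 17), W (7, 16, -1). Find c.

A normal to the plane is n = UV × UW = (-816, -1836, 1938).
X lies in the plane iff n · UX = 0.
This gives (-816)c + (-14688) = 0, so c = -18.

-18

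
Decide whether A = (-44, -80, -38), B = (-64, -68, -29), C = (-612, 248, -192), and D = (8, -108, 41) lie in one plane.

Yes

A normal to the plane through A, B, C is n = AB × AC = (-4800, -8192, 256).
The plane has equation n·P = 856832. For D: n·D = 856832.
Equal, so D lies in the plane and all four are coplanar.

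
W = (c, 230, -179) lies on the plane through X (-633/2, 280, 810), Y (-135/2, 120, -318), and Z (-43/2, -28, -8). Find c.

-152

Coplanarity requires XY · (XZ × XW) = 0.
XY = (249, -160, -1128), XZ = (295, -308, -818); the triple product is linear in c with coefficient -216544 and constant term -32914688.
Setting it to zero: c = -152.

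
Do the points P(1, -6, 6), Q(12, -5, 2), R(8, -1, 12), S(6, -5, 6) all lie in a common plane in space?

With P as base: PQ = (11, 1, -4), PR = (7, 5, 6), PS = (5, 1, 0).
PR × PS = (-6, 30, -18).
PQ · (PR × PS) = 36.
Since 36 ≠ 0, the four points are not coplanar.

No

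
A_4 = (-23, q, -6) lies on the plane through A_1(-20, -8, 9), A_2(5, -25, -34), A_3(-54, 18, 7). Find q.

-5

The plane through A_1, A_2, A_3 has equation 1152x + 1512y + 72z = -34488.
Substituting A_4: (1512)q + (-26928) = -34488, so q = -5.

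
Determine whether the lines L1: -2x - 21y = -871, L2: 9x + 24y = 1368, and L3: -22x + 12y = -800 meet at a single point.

No

The three lines meet at one point iff the augmented coefficient matrix [aᵢ bᵢ cᵢ] has rank < 3, i.e. its determinant vanishes.
Here the determinant is -1908.
Nonzero, so no common point exists.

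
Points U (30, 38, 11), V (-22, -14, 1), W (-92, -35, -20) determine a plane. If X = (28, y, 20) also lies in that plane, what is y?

-25

A normal to the plane is n = UV × UW = (882, -392, -2548).
X lies in the plane iff n · UX = 0.
This gives (-392)y + (-9800) = 0, so y = -25.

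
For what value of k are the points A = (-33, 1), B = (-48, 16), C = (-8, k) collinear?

-24

The three points are collinear iff det[AB; AC] = 0.
This determinant is linear in k: (-15)k + (-360) = 0, so k = -24.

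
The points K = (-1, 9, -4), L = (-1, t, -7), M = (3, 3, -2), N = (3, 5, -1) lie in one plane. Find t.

3

Coplanarity ⇔ det[KL; KM; KN] = 0.
Expanding, this is linear in t: (-4)t + (12) = 0.
So t = 3.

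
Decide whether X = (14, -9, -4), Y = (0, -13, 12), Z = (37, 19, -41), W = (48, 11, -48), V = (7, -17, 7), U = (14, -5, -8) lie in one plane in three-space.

The plane through X, Y, Z has normal n = XY × XZ = (-300, -150, -300) and equation n·P = -1650.
Checking the remaining points: n·W = -1650, n·V = -1650, n·U = -1050.
Since n·U = -1050 ≠ -1650, U is off the plane and the points are not all coplanar.

No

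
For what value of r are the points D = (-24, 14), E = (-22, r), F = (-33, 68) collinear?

Collinearity: (E − D) must be parallel to (F − D) = (-9, 54).
Cross-multiplying the components: (r − 14)·(-9) = (2)·(54).
Solving gives r = 2.

2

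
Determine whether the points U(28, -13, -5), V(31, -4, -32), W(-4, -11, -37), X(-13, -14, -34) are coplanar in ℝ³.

With U as base: UV = (3, 9, -27), UW = (-32, 2, -32), UX = (-41, -1, -29).
UW × UX = (-90, 384, 114).
UV · (UW × UX) = 108.
Since 108 ≠ 0, the four points are not coplanar.

No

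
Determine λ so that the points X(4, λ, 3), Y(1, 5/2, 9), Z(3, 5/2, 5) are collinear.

Collinearity requires XY × XZ = 0; each component is linear in λ.
The x-component gives (4)λ + (-10) = 0, so λ = 5/2.
The remaining components then also vanish.

5/2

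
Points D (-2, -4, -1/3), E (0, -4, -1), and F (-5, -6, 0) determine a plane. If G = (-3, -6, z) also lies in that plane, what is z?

A normal to the plane is n = DE × DF = (-4/3, 4/3, -4).
G lies in the plane iff n · DG = 0.
This gives (-4)z + (-8/3) = 0, so z = -2/3.

-2/3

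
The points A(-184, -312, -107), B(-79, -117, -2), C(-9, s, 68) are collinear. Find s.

13

Direction AB = (105, 195, 105). From the x-coordinate of C, the parameter along the line is τ = (-9 − (-184))/105 = 5/3.
Then s = (-312) + 5/3·(195) = 13.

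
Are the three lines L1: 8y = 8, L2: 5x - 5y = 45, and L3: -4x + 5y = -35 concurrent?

Intersecting L1 and L2: solving the 2×2 system gives (x, y) = (10, 1).
Substitute into L3: (-4)(10) + (5)(1) = -35.
This equals -35, so (10, 1) lies on all three lines and they are concurrent.

Yes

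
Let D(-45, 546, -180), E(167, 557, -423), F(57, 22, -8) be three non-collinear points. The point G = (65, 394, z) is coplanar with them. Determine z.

-220

A normal to the plane is n = DE × DF = (-125440, -61250, -112210).
G lies in the plane iff n · DG = 0.
This gives (-112210)z + (-24686200) = 0, so z = -220.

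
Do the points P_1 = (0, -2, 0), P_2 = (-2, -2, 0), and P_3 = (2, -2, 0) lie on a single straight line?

P_1P_2 = (-2, 0, 0), P_1P_3 = (2, 0, 0).
P_1P_2 × P_1P_3 = (0, 0, 0).
The cross product vanishes, so the three points are collinear.

Yes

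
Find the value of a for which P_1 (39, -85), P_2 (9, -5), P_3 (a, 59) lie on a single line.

-15

The three points are collinear iff det[P_1P_2; P_1P_3] = 0.
This determinant is linear in a: (-80)a + (-1200) = 0, so a = -15.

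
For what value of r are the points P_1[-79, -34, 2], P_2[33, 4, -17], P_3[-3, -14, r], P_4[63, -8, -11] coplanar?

The points are coplanar iff P_1P_2 · (P_1P_3 × P_1P_4) = 0.
Expanding, this is linear in r: (2484)r + (19872) = 0.
So r = -8.

-8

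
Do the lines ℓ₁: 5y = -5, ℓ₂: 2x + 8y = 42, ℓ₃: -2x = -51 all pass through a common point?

Intersecting ℓ₁ and ℓ₂: solving the 2×2 system gives (x, y) = (25, -1).
Substitute into ℓ₃: (-2)(25) + (0)(-1) = -50.
But ℓ₃ requires -51 ≠ -50, so the three lines have no common point.

No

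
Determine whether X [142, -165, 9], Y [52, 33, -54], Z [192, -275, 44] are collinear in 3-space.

XY = (-90, 198, -63), XZ = (50, -110, 35).
XY × XZ = (0, 0, 0).
The cross product vanishes, so the three points are collinear.

Yes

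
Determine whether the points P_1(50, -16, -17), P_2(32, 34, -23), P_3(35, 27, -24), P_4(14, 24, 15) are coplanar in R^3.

No

A normal to the plane through P_1, P_2, P_3 is n = P_1P_2 × P_1P_3 = (-92, -36, -24).
The plane has equation n·P = -3616. For P_4: n·P_4 = -2512.
-2512 ≠ -3616, so P_4 is off the plane.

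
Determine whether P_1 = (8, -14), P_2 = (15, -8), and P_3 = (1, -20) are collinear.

P_1P_2 = (7, 6), P_1P_3 = (-7, -6).
det[P_1P_2; P_1P_3] = (7)(-6) − (6)(-7) = 0.
The determinant is zero, so the points are collinear.

Yes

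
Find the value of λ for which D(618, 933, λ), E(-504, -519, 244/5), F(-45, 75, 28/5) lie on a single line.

Direction EF = (459, 594, -216/5). From the x-coordinate of D, the parameter along the line is τ = (618 − (-504))/459 = 22/9.
Then λ = 244/5 + 22/9·(-216/5) = -284/5.

-284/5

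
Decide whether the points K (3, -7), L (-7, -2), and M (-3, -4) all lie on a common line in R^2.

KL = (-10, 5), KM = (-6, 3).
Checking proportionality: KM = 3/5·KL, so the vectors are parallel and the points are collinear.

Yes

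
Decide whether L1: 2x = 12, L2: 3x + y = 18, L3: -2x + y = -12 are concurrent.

Intersecting L1 and L2: solving the 2×2 system gives (x, y) = (6, 0).
Substitute into L3: (-2)(6) + (1)(0) = -12.
This equals -12, so (6, 0) lies on all three lines and they are concurrent.

Yes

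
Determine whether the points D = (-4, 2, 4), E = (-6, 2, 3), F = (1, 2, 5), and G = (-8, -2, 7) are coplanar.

The four points are coplanar iff the 3×3 determinant with rows DE, DF, DG is zero.
Rows: (-2, 0, -1), (5, 0, 1), (-4, -4, 3).
Expanding along the first row: (-2)(4) − (0)(19) + (-1)(-20) = 12.
Nonzero ⇒ not coplanar.

No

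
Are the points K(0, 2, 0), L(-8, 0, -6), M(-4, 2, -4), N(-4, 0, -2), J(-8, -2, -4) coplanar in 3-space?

The plane through K, L, M has normal n = KL × KM = (8, -8, -8) and equation n·P = -16.
Checking the remaining points: n·N = -16, n·J = -16.
All equal -16, so all 5 points lie in one plane.

Yes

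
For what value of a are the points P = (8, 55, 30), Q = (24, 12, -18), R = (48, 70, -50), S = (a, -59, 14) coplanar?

-2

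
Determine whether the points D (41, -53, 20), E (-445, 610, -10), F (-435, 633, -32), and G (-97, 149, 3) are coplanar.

Yes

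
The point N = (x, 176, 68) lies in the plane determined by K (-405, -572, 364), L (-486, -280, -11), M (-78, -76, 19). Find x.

The plane through K, L, M has equation 85260x − 150570y − 135660z = 2215500.
Substituting N: (85260)x + (-35725200) = 2215500, so x = 445.

445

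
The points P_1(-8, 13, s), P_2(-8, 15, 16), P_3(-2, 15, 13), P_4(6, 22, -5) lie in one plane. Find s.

20

Coplanarity ⇔ det[P_1P_2; P_1P_3; P_1P_4] = 0.
Expanding, this is linear in s: (-42)s + (840) = 0.
So s = 20.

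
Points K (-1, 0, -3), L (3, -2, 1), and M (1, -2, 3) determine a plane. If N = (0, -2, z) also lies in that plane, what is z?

4

Coplanarity requires KL · (KM × KN) = 0.
KL = (4, -2, 4), KM = (2, -2, 6); the triple product is linear in z with coefficient -4 and constant term 16.
Setting it to zero: z = 4.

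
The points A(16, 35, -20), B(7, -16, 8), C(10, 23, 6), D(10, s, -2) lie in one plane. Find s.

-1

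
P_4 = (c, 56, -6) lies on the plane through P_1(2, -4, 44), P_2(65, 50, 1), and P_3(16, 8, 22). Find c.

72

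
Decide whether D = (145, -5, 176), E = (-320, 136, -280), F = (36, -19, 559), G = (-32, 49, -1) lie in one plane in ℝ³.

Yes

The four points are coplanar iff the 3×3 determinant with rows DE, DF, DG is zero.
Rows: (-465, 141, -456), (-109, -14, 383), (-177, 54, -177).
Expanding along the first row: (-465)(-18204) − (141)(87084) + (-456)(-8364) = 0.
Zero determinant ⇒ coplanar.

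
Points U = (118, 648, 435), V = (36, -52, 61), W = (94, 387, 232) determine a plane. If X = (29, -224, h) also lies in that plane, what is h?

-158

A normal to the plane is n = UV × UW = (44486, -7670, 4602).
X lies in the plane iff n · UX = 0.
This gives (4602)h + (727116) = 0, so h = -158.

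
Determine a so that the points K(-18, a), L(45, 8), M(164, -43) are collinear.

35

Collinearity: (K − L) must be parallel to (M − L) = (119, -51).
Cross-multiplying the components: (a − 8)·(119) = (-63)·(-51).
Solving gives a = 35.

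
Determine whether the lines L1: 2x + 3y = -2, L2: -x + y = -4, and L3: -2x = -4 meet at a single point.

The three lines meet at one point iff the augmented coefficient matrix [aᵢ bᵢ cᵢ] has rank < 3, i.e. its determinant vanishes.
Here the determinant is 0.
It vanishes, so the lines are concurrent at (2, -2).

Yes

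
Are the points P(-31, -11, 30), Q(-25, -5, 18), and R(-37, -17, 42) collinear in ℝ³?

PQ = (6, 6, -12), PR = (-6, -6, 12).
PQ × PR = (0, 0, 0).
The cross product vanishes, so the three points are collinear.

Yes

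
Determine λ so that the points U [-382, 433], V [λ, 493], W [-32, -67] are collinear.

The three points are collinear iff det[UV; UW] = 0.
This determinant is linear in λ: (-500)λ + (-212000) = 0, so λ = -424.

-424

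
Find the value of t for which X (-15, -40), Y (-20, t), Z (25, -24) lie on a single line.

-42

Collinearity: (Y − X) must be parallel to (Z − X) = (40, 16).
Cross-multiplying the components: (t − (-40))·(40) = (-5)·(16).
Solving gives t = -42.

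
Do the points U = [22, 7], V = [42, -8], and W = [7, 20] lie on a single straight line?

No

UV = (20, -15), UW = (-15, 13).
If collinear, UW would be a scalar multiple of UV. But (20)·(13) ≠ (-15)·(-15) (difference 35), so they are not parallel; the points are not collinear.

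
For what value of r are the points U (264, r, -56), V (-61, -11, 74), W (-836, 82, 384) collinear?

Direction VW = (-775, 93, 310). From the x-coordinate of U, the parameter along the line is τ = (264 − (-61))/(-775) = -13/31.
Then r = (-11) + (-13/31)·(93) = -50.

-50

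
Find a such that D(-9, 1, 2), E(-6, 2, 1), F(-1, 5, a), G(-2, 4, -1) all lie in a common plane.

-2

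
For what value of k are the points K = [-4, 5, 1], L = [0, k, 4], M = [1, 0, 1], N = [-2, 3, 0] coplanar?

1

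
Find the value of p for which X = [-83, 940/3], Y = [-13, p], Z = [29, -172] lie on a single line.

The three points are collinear iff det[XY; XZ] = 0.
This determinant is linear in p: (-112)p + (1120) = 0, so p = 10.

10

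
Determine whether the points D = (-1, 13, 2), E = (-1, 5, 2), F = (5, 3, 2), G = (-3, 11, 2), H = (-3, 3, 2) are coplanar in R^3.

The plane through D, E, F has normal n = DE × DF = (0, 0, 48) and equation n·P = 96.
Checking the remaining points: n·G = 96, n·H = 96.
All equal 96, so all 5 points lie in one plane.

Yes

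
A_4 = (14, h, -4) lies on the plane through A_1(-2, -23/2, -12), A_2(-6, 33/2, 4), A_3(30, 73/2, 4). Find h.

25/2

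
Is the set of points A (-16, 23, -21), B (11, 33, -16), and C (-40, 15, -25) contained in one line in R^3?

No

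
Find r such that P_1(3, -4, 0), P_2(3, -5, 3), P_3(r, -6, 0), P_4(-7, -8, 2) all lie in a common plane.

The points are coplanar iff P_1P_2 · (P_1P_3 × P_1P_4) = 0.
Expanding, this is linear in r: (-10)r + (-30) = 0.
So r = -3.

-3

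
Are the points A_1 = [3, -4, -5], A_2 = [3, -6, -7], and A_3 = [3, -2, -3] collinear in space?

Yes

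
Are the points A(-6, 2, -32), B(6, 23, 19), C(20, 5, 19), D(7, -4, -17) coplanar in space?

The four points are coplanar iff the 3×3 determinant with rows AB, AC, AD is zero.
Rows: (12, 21, 51), (26, 3, 51), (13, -6, 15).
Expanding along the first row: (12)(351) − (21)(-273) + (51)(-195) = 0.
Zero determinant ⇒ coplanar.

Yes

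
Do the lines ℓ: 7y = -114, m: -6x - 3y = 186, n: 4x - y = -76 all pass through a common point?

Intersecting ℓ and m: solving the 2×2 system gives (x, y) = (-160/7, -114/7).
Substitute into n: (4)(-160/7) + (-1)(-114/7) = -526/7.
But n requires -76 ≠ -526/7, so the three lines have no common point.

No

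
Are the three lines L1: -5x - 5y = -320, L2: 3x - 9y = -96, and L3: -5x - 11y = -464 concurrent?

Yes

Intersecting L1 and L2: solving the 2×2 system gives (x, y) = (40, 24).
Substitute into L3: (-5)(40) + (-11)(24) = -464.
This equals -464, so (40, 24) lies on all three lines and they are concurrent.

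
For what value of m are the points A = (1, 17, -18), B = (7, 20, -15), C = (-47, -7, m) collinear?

Direction AB = (6, 3, 3). From the x-coordinate of C, the parameter along the line is τ = (-47 − 1)/6 = -8.
Then m = (-18) + (-8)·(3) = -42.

-42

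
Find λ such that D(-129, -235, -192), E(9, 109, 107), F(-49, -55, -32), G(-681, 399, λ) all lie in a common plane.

-8

Coplanarity ⇔ det[DE; DF; DG] = 0.
Expanding, this is linear in λ: (-2680)λ + (-21440) = 0.
So λ = -8.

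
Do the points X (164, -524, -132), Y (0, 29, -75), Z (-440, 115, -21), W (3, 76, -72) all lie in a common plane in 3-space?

A normal to the plane through X, Y, Z is n = XY × XZ = (24960, -16224, 229216).
The plane has equation n·P = -17661696. For W: n·W = -17661696.
Equal, so W lies in the plane and all four are coplanar.

Yes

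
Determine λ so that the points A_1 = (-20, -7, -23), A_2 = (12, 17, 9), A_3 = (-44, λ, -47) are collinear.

Collinearity requires A_1A_2 × A_1A_3 = 0; each component is linear in λ.
The x-component gives (-32)λ + (-800) = 0, so λ = -25.
The remaining components then also vanish.

-25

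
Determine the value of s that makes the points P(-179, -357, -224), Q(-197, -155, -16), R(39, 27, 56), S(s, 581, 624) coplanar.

-5

Normal to plane PQR: n = (-23312, 50384, -50948); plane equation n·X = -2401888.
Requiring n·S = -2401888: (-23312)s + (-2518448) = -2401888.
So s = -5.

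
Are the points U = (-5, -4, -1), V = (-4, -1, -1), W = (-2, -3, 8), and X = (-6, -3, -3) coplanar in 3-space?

No

The four points are coplanar iff the 3×3 determinant with rows UV, UW, UX is zero.
Rows: (1, 3, 0), (3, 1, 9), (-1, 1, -2).
Expanding along the first row: (1)(-11) − (3)(3) + (0)(4) = -20.
Nonzero ⇒ not coplanar.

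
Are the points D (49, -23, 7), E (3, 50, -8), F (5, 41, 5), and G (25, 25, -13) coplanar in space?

No

With D as base: DE = (-46, 73, -15), DF = (-44, 64, -2), DG = (-24, 48, -20).
DF × DG = (-1184, -832, -576).
DE · (DF × DG) = 2368.
Since 2368 ≠ 0, the four points are not coplanar.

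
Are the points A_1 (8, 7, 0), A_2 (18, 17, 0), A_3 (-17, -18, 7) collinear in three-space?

No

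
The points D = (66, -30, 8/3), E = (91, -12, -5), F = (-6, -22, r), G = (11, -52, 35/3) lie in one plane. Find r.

Coplanarity ⇔ det[DE; DF; DG] = 0.
Expanding, this is linear in r: (-440)r + (-880) = 0.
So r = -2.

-2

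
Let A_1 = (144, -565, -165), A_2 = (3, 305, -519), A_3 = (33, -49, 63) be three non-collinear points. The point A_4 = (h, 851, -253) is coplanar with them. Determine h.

The plane through A_1, A_2, A_3 has equation 381024x + 71442y + 23814z = 10573416.
Substituting A_4: (381024)h + (54772200) = 10573416, so h = -116.

-116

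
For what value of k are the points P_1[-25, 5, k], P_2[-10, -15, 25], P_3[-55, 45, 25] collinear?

25

Collinearity requires P_1P_2 × P_1P_3 = 0; each component is linear in k.
The x-component gives (60)k + (-1500) = 0, so k = 25.
The remaining components then also vanish.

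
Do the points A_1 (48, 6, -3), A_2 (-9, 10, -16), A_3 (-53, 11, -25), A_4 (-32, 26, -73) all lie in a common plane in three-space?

The four points are coplanar iff the 3×3 determinant with rows A_1A_2, A_1A_3, A_1A_4 is zero.
Rows: (-57, 4, -13), (-101, 5, -22), (-80, 20, -70).
Expanding along the first row: (-57)(90) − (4)(5310) + (-13)(-1620) = -5310.
Nonzero ⇒ not coplanar.

No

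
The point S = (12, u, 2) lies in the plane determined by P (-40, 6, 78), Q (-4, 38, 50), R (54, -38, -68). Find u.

-10

The plane through P, Q, R has equation −5904x + 2624y − 4592z = -106272.
Substituting S: (2624)u + (-80032) = -106272, so u = -10.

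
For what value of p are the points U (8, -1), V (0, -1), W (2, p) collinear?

The three points are collinear iff det[UV; UW] = 0.
This determinant is linear in p: (-8)p + (-8) = 0, so p = -1.

-1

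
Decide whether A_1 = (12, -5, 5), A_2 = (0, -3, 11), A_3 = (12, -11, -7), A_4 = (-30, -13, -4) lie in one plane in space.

The four points are coplanar iff the 3×3 determinant with rows A_1A_2, A_1A_3, A_1A_4 is zero.
Rows: (-12, 2, 6), (0, -6, -12), (-42, -8, -9).
Expanding along the first row: (-12)(-42) − (2)(-504) + (6)(-252) = 0.
Zero determinant ⇒ coplanar.

Yes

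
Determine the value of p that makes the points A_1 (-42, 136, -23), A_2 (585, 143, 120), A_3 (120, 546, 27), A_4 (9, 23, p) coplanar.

-15

Normal to plane A_1A_2A_3: n = (-58280, -8184, 255936); plane equation n·P = -4551792.
Requiring n·A_4 = -4551792: (255936)p + (-712752) = -4551792.
So p = -15.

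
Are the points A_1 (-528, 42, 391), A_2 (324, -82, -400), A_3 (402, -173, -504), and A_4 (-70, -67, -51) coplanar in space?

The four points are coplanar iff the 3×3 determinant with rows A_1A_2, A_1A_3, A_1A_4 is zero.
Rows: (852, -124, -791), (930, -215, -895), (458, -109, -442).
Expanding along the first row: (852)(-2525) − (-124)(-1150) + (-791)(-2900) = 0.
Zero determinant ⇒ coplanar.

Yes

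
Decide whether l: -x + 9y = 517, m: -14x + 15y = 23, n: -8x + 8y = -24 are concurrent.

Intersecting l and m: solving the 2×2 system gives (x, y) = (68, 65).
Substitute into n: (-8)(68) + (8)(65) = -24.
This equals -24, so (68, 65) lies on all three lines and they are concurrent.

Yes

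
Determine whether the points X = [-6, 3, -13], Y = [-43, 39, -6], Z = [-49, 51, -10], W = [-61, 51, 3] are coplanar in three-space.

The four points are coplanar iff the 3×3 determinant with rows XY, XZ, XW is zero.
Rows: (-37, 36, 7), (-43, 48, 3), (-55, 48, 16).
Expanding along the first row: (-37)(624) − (36)(-523) + (7)(576) = -228.
Nonzero ⇒ not coplanar.

No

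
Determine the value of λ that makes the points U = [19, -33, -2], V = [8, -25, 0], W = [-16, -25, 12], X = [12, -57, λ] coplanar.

Normal to plane UVW: n = (96, 84, 192); plane equation n·P = -1332.
Requiring n·X = -1332: (192)λ + (-3636) = -1332.
So λ = 12.

12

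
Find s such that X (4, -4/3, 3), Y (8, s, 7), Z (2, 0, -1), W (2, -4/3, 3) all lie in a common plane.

-8/3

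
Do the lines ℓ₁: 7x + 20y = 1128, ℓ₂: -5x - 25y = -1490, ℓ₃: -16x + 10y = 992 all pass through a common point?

No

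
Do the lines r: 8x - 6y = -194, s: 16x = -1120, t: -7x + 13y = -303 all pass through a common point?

Yes

The three lines meet at one point iff the augmented coefficient matrix [aᵢ bᵢ cᵢ] has rank < 3, i.e. its determinant vanishes.
Here the determinant is 0.
It vanishes, so the lines are concurrent at (-70, -61).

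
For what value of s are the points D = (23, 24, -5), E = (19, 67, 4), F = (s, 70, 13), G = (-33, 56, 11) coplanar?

-29

The points are coplanar iff DE · (DF × DG) = 0.
Expanding, this is linear in s: (-400)s + (-11600) = 0.
So s = -29.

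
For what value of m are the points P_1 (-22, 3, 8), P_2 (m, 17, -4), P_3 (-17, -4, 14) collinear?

Direction P_1P_3 = (5, -7, 6). From the y-coordinate of P_2, the parameter along the line is τ = (17 − 3)/(-7) = -2.
Then m = (-22) + (-2)·(5) = -32.

-32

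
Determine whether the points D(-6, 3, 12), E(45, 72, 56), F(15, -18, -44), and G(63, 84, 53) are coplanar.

Yes

With D as base: DE = (51, 69, 44), DF = (21, -21, -56), DG = (69, 81, 41).
DF × DG = (3675, -4725, 3150).
DE · (DF × DG) = 0.
The scalar triple product vanishes, so the four points are coplanar.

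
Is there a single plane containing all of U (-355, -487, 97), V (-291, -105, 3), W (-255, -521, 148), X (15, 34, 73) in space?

A normal to the plane through U, V, W is n = UV × UW = (16286, -12664, -40376).
The plane has equation n·P = -3530634. For X: n·X = -3133734.
-3133734 ≠ -3530634, so X is off the plane.

No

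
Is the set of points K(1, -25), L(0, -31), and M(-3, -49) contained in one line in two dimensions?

KL = (-1, -6), KM = (-4, -24).
Checking proportionality: KM = 4·KL, so the vectors are parallel and the points are collinear.

Yes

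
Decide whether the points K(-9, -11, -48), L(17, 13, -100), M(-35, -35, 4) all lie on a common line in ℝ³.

Yes

KL = (26, 24, -52), KM = (-26, -24, 52).
Each component of KM is -1 times the corresponding component of KL, so KM = -1·KL and the points are collinear.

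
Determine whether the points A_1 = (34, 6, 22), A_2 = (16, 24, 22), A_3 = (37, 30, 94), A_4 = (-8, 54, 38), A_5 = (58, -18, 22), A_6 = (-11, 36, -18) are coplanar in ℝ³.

Yes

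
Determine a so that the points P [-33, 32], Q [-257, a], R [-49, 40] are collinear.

The three points are collinear iff det[PQ; PR] = 0.
This determinant is linear in a: (16)a + (-2304) = 0, so a = 144.

144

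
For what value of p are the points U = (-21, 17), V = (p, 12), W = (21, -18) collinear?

The three points are collinear iff det[UV; UW] = 0.
This determinant is linear in p: (-35)p + (-525) = 0, so p = -15.

-15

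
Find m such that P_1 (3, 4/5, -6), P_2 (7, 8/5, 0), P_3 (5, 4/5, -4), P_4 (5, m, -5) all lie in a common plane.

Normal to plane P_1P_2P_3: n = (8/5, 4, -8/5); plane equation n·P = 88/5.
Requiring n·P_4 = 88/5: (4)m + (16) = 88/5.
So m = 2/5.

2/5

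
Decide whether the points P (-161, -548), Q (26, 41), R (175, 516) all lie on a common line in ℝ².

PQ = (187, 589), PR = (336, 1064).
Twice the signed area of △PQR is (187)(1064) − (589)(336) = 1064.
The area is nonzero, so the three points are not collinear.

No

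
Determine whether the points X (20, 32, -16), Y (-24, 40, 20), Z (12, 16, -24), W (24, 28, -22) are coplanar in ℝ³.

Yes

With X as base: XY = (-44, 8, 36), XZ = (-8, -16, -8), XW = (4, -4, -6).
XZ × XW = (64, -80, 96).
XY · (XZ × XW) = 0.
The scalar triple product vanishes, so the four points are coplanar.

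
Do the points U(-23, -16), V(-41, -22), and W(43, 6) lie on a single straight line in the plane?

Yes

UV = (-18, -6), UW = (66, 22).
Checking proportionality: UW = -11/3·UV, so the vectors are parallel and the points are collinear.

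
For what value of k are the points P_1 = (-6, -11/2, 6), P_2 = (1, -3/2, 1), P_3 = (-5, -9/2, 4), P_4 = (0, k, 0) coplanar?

The points are coplanar iff P_1P_2 · (P_1P_3 × P_1P_4) = 0.
Expanding, this is linear in k: (9)k + (27/2) = 0.
So k = -3/2.

-3/2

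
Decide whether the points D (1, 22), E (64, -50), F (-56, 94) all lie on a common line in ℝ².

DE = (63, -72), DF = (-57, 72).
det[DE; DF] = (63)(72) − (-72)(-57) = 432.
The determinant is nonzero, so they are not collinear.

No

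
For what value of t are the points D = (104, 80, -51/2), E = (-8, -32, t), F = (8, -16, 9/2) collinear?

Collinearity requires DE × DF = 0; each component is linear in t.
The x-component gives (96)t + (-912) = 0, so t = 19/2.
The remaining components then also vanish.

19/2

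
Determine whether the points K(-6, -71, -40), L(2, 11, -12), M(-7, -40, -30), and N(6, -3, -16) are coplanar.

Yes

A normal to the plane through K, L, M is n = KL × KM = (-48, -108, 330).
The plane has equation n·P = -5244. For N: n·N = -5244.
Equal, so N lies in the plane and all four are coplanar.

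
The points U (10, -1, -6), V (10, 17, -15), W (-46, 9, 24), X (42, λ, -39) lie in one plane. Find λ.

Normal to plane UVW: n = (630, 504, 1008); plane equation n·P = -252.
Requiring n·X = -252: (504)λ + (-12852) = -252.
So λ = 25.

25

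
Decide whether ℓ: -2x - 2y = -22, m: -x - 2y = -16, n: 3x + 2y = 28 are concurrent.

Lines aᵢx + bᵢy = cᵢ with pairwise distinct directions are concurrent exactly when det[aᵢ bᵢ cᵢ] = 0.
Here the determinant is 0.
It vanishes, so the lines are concurrent at (6, 5).

Yes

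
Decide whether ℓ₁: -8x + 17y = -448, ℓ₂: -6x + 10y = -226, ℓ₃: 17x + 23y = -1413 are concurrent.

Yes

The three lines meet at one point iff the augmented coefficient matrix [aᵢ bᵢ cᵢ] has rank < 3, i.e. its determinant vanishes.
Here the determinant is 0.
It vanishes, so the lines are concurrent at (-29, -40).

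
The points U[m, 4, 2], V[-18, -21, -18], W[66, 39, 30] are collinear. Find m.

Direction VW = (84, 60, 48). From the y-coordinate of U, the parameter along the line is τ = (4 − (-21))/60 = 5/12.
Then m = (-18) + 5/12·(84) = 17.

17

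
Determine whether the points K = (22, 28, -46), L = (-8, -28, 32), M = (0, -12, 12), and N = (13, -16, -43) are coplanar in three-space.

The four points are coplanar iff the 3×3 determinant with rows KL, KM, KN is zero.
Rows: (-30, -56, 78), (-22, -40, 58), (-9, -44, 3).
Expanding along the first row: (-30)(2432) − (-56)(456) + (78)(608) = 0.
Zero determinant ⇒ coplanar.

Yes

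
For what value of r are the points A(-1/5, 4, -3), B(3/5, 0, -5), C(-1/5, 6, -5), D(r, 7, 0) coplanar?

-1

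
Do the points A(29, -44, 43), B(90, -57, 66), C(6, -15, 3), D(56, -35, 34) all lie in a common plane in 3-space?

Yes

A normal to the plane through A, B, C is n = AB × AC = (-147, 1911, 1470).
The plane has equation n·P = -25137. For D: n·D = -25137.
Equal, so D lies in the plane and all four are coplanar.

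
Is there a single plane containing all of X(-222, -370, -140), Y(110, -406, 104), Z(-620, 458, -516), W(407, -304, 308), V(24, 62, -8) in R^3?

Yes

The plane through X, Y, Z has normal n = XY × XZ = (-188496, 27720, 260568) and equation n·P = -4889808.
Checking the remaining points: n·W = -4889808, n·V = -4889808.
All equal -4889808, so all 5 points lie in one plane.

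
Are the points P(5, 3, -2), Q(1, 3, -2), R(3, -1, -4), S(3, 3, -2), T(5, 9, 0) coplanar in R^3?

No

The plane through P, Q, R has normal n = PQ × PR = (0, -8, 16) and equation n·X = -56.
Checking the remaining points: n·S = -56, n·T = -72.
Since n·T = -72 ≠ -56, T is off the plane and the points are not all coplanar.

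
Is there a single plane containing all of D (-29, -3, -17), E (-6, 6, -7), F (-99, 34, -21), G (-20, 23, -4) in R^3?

No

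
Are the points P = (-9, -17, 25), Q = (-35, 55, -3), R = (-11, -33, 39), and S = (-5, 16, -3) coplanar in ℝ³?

A normal to the plane through P, Q, R is n = PQ × PR = (560, 420, 560).
The plane has equation n·X = 1820. For S: n·S = 2240.
2240 ≠ 1820, so S is off the plane.

No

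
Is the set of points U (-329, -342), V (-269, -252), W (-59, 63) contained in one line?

Yes

UV = (60, 90), UW = (270, 405).
Twice the signed area of △UVW is (60)(405) − (90)(270) = 0.
The triangle is degenerate (zero area), so the points are collinear.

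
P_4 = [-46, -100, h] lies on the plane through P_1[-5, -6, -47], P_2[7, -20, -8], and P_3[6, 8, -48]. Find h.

14

Coplanarity requires P_1P_2 · (P_1P_3 × P_1P_4) = 0.
P_1P_2 = (12, -14, 39), P_1P_3 = (11, 14, -1); the triple product is linear in h with coefficient 322 and constant term -4508.
Setting it to zero: h = 14.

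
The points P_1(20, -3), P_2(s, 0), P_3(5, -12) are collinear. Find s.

25

Collinearity: (P_2 − P_1) must be parallel to (P_3 − P_1) = (-15, -9).
Cross-multiplying the components: (s − 20)·(-9) = (3)·(-15).
Solving gives s = 25.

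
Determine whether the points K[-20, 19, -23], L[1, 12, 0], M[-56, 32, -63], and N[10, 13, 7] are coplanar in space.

No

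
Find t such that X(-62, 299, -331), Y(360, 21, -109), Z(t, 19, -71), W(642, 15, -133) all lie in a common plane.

18

Normal to plane XYW: n = (8004, 72732, 75864); plane equation n·P = -3860364.
Requiring n·Z = -3860364: (8004)t + (-4004436) = -3860364.
So t = 18.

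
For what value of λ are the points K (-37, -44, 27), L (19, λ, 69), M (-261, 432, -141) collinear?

Collinearity requires KL × KM = 0; each component is linear in λ.
The x-component gives (-168)λ + (-27384) = 0, so λ = -163.
The remaining components then also vanish.

-163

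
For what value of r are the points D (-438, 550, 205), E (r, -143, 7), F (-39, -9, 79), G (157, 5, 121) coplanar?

-165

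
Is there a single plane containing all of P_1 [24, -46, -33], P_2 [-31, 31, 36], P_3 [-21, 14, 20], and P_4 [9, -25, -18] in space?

No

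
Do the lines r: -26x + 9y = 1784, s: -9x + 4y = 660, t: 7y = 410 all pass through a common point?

No

The three lines meet at one point iff the augmented coefficient matrix [aᵢ bᵢ cᵢ] has rank < 3, i.e. its determinant vanishes.
Here the determinant is -1702.
Nonzero, so no common point exists.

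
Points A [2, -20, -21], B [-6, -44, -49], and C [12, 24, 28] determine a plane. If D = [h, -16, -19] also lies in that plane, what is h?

The plane through A, B, C has equation 56x + 112y − 112z = 224.
Substituting D: (56)h + (336) = 224, so h = -2.

-2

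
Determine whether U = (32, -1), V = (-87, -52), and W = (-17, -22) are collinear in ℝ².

UV = (-119, -51), UW = (-49, -21).
Twice the signed area of △UVW is (-119)(-21) − (-51)(-49) = 0.
The triangle is degenerate (zero area), so the points are collinear.

Yes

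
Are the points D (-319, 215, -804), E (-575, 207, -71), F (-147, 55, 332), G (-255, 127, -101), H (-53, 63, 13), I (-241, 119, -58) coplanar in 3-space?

The plane through D, E, F has normal n = DE × DF = (108192, 416892, 42336) and equation n·P = 21080388.
Checking the remaining points: n·G = 21080388, n·H = 21080388, n·I = 21080388.
All equal 21080388, so all 6 points lie in one plane.

Yes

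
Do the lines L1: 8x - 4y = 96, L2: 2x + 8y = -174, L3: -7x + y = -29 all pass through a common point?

Intersecting L1 and L2: solving the 2×2 system gives (x, y) = (1, -22).
Substitute into L3: (-7)(1) + (1)(-22) = -29.
This equals -29, so (1, -22) lies on all three lines and they are concurrent.

Yes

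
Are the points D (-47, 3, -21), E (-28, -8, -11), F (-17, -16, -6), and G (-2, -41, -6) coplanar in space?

Yes

With D as base: DE = (19, -11, 10), DF = (30, -19, 15), DG = (45, -44, 15).
DF × DG = (375, 225, -465).
DE · (DF × DG) = 0.
The scalar triple product vanishes, so the four points are coplanar.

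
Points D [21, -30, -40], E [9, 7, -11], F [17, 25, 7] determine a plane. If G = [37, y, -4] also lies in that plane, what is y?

A normal to the plane is n = DE × DF = (144, 448, -512).
G lies in the plane iff n · DG = 0.
This gives (448)y + (-2688) = 0, so y = 6.

6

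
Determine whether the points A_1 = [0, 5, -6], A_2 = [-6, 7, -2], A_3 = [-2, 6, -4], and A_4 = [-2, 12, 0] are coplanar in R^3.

No

A normal to the plane through A_1, A_2, A_3 is n = A_1A_2 × A_1A_3 = (0, 4, -2).
The plane has equation n·P = 32. For A_4: n·A_4 = 48.
48 ≠ 32, so A_4 is off the plane.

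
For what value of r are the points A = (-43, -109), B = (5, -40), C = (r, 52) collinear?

69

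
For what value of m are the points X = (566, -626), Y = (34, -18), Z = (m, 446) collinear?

Collinearity: (Z − X) must be parallel to (Y − X) = (-532, 608).
Cross-multiplying the components: (m − 566)·(608) = (1072)·(-532).
Solving gives m = -372.

-372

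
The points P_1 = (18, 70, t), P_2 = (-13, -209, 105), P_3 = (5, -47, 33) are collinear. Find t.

Direction P_2P_3 = (18, 162, -72). From the x-coordinate of P_1, the parameter along the line is τ = (18 − (-13))/18 = 31/18.
Then t = 105 + 31/18·(-72) = -19.

-19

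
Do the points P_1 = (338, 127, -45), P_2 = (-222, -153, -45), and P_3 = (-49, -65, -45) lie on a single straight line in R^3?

P_1P_2 = (-560, -280, 0), P_1P_3 = (-387, -192, 0).
P_1P_2 × P_1P_3 = (0, 0, -840).
The cross product is nonzero, so the points do not lie on one line.

No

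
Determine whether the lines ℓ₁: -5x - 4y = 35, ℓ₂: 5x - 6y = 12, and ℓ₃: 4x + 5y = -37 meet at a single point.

No

Intersecting ℓ₁ and ℓ₂: solving the 2×2 system gives (x, y) = (-81/25, -47/10).
Substitute into ℓ₃: (4)(-81/25) + (5)(-47/10) = -1823/50.
But ℓ₃ requires -37 ≠ -1823/50, so the three lines have no common point.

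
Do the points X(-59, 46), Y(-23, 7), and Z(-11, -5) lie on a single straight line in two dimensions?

No

XY = (36, -39), XZ = (48, -51).
det[XY; XZ] = (36)(-51) − (-39)(48) = 36.
The determinant is nonzero, so they are not collinear.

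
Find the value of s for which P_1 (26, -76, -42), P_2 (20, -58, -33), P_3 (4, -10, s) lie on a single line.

Direction P_1P_2 = (-6, 18, 9). From the x-coordinate of P_3, the parameter along the line is τ = (4 − 26)/(-6) = 11/3.
Then s = (-42) + 11/3·(9) = -9.

-9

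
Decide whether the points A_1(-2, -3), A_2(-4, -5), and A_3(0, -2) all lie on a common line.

No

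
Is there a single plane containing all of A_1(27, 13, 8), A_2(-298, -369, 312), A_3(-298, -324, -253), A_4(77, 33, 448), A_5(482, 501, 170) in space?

Yes

The plane through A_1, A_2, A_3 has normal n = A_1A_2 × A_1A_3 = (202150, -183625, -14625) and equation n·P = 2953925.
Checking the remaining points: n·A_4 = 2953925, n·A_5 = 2953925.
All equal 2953925, so all 5 points lie in one plane.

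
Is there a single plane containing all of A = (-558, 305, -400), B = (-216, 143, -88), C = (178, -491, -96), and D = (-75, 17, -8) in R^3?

Yes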